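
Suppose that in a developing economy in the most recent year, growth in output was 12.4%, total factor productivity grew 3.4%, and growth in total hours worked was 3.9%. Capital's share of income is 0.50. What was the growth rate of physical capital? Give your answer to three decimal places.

Physical capital grew 14.100%.

Labor's share = 1 − 0.5 = 0.5.
gY = gA + 0.5×3.9 + 0.5×g.
0.5×g = 12.4 − 3.4 − 1.95 = 7.05.
g = 7.05 / 0.5 = 14.1%.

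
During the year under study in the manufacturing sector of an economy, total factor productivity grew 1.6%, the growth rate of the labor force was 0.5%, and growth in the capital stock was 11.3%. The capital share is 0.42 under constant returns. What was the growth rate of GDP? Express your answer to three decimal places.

Labor's share = 1 − 0.42 = 0.58.
The capital stock: 0.42 × 11.3 = 4.746 pp.
The labor force: 0.58 × 0.5 = 0.29 pp.
Output growth = 1.6 + 5.036 = 6.636%.

6.636%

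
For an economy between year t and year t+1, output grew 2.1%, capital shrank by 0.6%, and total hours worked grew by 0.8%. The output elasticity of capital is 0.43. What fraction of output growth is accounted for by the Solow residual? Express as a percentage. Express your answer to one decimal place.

The Solow residual accounted for 90.6% of growth.

Labor's share = 1 − 0.43 = 0.57.
Capital: 0.43 × (-0.6) = -0.258 pp.
Total hours worked: 0.57 × 0.8 = 0.456 pp.
TFP growth = 2.1 − 0.198 = 1.902%.
TFP share of growth = 1.902 / 2.1 × 100 = 90.571%.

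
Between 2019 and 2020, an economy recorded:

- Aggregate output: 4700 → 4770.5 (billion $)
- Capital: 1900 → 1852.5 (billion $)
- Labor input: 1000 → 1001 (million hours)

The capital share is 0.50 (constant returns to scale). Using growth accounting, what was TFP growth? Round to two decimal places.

TFP growth was 2.70%.

Aggregate output growth = (4770.5 − 4700) / 4700 = 1.5%.
Capital growth = (1852.5 − 1900) / 1900 = -2.5%.
Labor input growth = (1001 − 1000) / 1000 = 0.1%.
Labor's share = 1 − 0.5 = 0.5.
Capital: 0.5 × (-2.5) = -1.25 pp.
Labor input: 0.5 × 0.1 = 0.05 pp.
TFP growth = 1.5 + 1.2 = 2.7%.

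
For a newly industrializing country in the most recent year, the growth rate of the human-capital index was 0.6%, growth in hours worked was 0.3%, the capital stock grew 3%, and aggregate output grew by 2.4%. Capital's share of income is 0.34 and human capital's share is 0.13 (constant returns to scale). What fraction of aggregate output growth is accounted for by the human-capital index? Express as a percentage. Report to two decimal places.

The human-capital index accounted for 3.25% of growth.

The human-capital index contributed 0.13 × 0.6 = 0.078 pp.
Share of growth = 0.078 / 2.4 × 100 = 3.25%.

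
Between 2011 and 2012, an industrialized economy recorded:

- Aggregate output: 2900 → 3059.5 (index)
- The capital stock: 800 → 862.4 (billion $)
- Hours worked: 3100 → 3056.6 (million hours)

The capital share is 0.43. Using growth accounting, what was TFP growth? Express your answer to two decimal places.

Aggregate output growth = (3059.5 − 2900) / 2900 = 5.5%.
The capital stock growth = (862.4 − 800) / 800 = 7.8%.
Hours worked growth = (3056.6 − 3100) / 3100 = -1.4%.
Labor's share = 1 − 0.43 = 0.57.
The capital stock: 0.43 × 7.8 = 3.354 pp.
Hours worked: 0.57 × (-1.4) = -0.798 pp.
TFP growth = 5.5 − 2.556 = 2.944%.

2.94%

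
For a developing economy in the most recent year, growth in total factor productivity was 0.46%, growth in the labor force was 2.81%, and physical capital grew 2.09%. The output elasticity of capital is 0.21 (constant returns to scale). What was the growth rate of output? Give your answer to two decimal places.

Output grew 3.12%.

Labor's share = 1 − 0.21 = 0.79.
Physical capital: 0.21 × 2.09 = 0.4389 pp.
The labor force: 0.79 × 2.81 = 2.2199 pp.
Output growth = 0.46 + 2.6588 = 3.1188%.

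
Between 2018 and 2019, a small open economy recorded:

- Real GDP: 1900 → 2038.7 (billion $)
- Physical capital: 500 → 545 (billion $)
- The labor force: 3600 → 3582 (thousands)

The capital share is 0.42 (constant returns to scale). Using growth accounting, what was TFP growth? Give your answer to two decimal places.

Real GDP growth = (2038.7 − 1900) / 1900 = 7.3%.
Physical capital growth = (545 − 500) / 500 = 9%.
The labor force growth = (3582 − 3600) / 3600 = -0.5%.
Labor's share = 1 − 0.42 = 0.58.
Physical capital: 0.42 × 9 = 3.78 pp.
The labor force: 0.58 × (-0.5) = -0.29 pp.
TFP growth = 7.3 − 3.49 = 3.81%.

3.81%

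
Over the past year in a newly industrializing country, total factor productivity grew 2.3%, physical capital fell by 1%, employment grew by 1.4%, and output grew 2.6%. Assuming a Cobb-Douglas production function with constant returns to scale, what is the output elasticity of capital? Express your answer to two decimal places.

gY = gA + α·gK + (1−α)·gL, so gY − gA − gL = α(gK − gL).
2.6 − 2.3 − 1.4 = α × (-1 − 1.4).
-1.1 = -2.4 α, so α = 0.4583.

α = 0.46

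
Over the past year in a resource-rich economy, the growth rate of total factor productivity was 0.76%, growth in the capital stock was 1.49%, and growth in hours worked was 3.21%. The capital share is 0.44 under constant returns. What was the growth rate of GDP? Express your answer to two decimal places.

GDP growth was 3.21%.

Labor's share = 1 − 0.44 = 0.56.
The capital stock: 0.44 × 1.49 = 0.6556 pp.
Hours worked: 0.56 × 3.21 = 1.7976 pp.
Output growth = 0.76 + 2.4532 = 3.2132%.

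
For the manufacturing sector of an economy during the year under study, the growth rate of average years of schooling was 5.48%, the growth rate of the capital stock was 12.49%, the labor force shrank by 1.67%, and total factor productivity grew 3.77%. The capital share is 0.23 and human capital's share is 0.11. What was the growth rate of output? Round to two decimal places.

Labor's share = 1 − 0.23 − 0.11 = 0.66.
The capital stock: 0.23 × 12.49 = 2.8727 pp.
Average years of schooling: 0.11 × 5.48 = 0.6028 pp.
The labor force: 0.66 × (-1.67) = -1.1022 pp.
Output growth = 3.77 + 2.3733 = 6.1433%.

6.14%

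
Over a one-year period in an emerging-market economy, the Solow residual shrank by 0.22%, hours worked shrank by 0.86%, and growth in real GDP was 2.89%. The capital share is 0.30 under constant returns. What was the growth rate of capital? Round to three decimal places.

Labor's share = 1 − 0.3 = 0.7.
gY = gA + 0.7×(-0.86) + 0.3×g.
0.3×g = 2.89 + 0.22 + 0.602 = 3.712.
g = 3.712 / 0.3 = 12.37333%.

12.373%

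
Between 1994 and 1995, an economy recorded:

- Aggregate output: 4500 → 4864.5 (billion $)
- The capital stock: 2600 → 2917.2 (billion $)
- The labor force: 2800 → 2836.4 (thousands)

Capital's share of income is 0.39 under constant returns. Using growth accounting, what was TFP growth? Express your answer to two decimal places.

Aggregate output growth = (4864.5 − 4500) / 4500 = 8.1%.
The capital stock growth = (2917.2 − 2600) / 2600 = 12.2%.
The labor force growth = (2836.4 − 2800) / 2800 = 1.3%.
Labor's share = 1 − 0.39 = 0.61.
The capital stock: 0.39 × 12.2 = 4.758 pp.
The labor force: 0.61 × 1.3 = 0.793 pp.
TFP growth = 8.1 − 5.551 = 2.549%.

TFP growth was 2.55%.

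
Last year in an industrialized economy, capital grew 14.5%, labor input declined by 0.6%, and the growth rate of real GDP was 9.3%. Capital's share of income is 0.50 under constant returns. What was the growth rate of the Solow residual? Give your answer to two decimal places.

Labor's share = 1 − 0.5 = 0.5.
Capital: 0.5 × 14.5 = 7.25 pp.
Labor input: 0.5 × (-0.6) = -0.3 pp.
TFP growth = 9.3 − 6.95 = 2.35%.

2.35%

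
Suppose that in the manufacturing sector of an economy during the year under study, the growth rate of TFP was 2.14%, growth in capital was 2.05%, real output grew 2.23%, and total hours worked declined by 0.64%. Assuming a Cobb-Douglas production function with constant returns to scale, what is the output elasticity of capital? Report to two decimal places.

gY = gA + α·gK + (1−α)·gL, so gY − gA − gL = α(gK − gL).
2.23 − 2.14 + 0.64 = α × (2.05 − (-0.64)).
0.73 = 2.69 α, so α = 0.2714.

0.27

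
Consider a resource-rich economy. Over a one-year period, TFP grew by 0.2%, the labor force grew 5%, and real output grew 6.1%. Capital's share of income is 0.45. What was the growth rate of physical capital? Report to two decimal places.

Labor's share = 1 − 0.45 = 0.55.
gY = gA + 0.55×5 + 0.45×g.
0.45×g = 6.1 − 0.2 − 2.75 = 3.15.
g = 3.15 / 0.45 = 7%.

Physical capital grew 7.00%.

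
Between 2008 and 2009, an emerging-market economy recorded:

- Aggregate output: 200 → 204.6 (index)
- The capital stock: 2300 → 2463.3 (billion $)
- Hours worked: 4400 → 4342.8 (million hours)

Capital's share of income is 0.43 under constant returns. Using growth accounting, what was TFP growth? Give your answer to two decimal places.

-0.01%

Aggregate output growth = (204.6 − 200) / 200 = 2.3%.
The capital stock growth = (2463.3 − 2300) / 2300 = 7.1%.
Hours worked growth = (4342.8 − 4400) / 4400 = -1.3%.
Labor's share = 1 − 0.43 = 0.57.
The capital stock: 0.43 × 7.1 = 3.053 pp.
Hours worked: 0.57 × (-1.3) = -0.741 pp.
TFP growth = 2.3 − 2.312 = -0.012%.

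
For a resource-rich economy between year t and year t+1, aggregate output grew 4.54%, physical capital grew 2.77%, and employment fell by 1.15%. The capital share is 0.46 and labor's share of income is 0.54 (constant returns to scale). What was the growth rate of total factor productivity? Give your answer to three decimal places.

Labor's share = 1 − 0.46 = 0.54.
Physical capital: 0.46 × 2.77 = 1.2742 pp.
Employment: 0.54 × (-1.15) = -0.621 pp.
TFP growth = 4.54 − 0.6532 = 3.8868%.

Total factor productivity growth was 3.887%.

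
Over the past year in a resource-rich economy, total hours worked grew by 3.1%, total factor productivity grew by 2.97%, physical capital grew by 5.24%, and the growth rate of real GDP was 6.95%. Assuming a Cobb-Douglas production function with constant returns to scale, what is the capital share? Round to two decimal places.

0.41

gY = gA + α·gK + (1−α)·gL, so gY − gA − gL = α(gK − gL).
6.95 − 2.97 − 3.1 = α × (5.24 − 3.1).
0.88 = 2.14 α, so α = 0.4112.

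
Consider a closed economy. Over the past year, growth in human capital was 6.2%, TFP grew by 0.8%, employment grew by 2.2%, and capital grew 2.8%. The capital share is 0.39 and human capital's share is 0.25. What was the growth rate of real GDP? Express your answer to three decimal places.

Labor's share = 1 − 0.39 − 0.25 = 0.36.
Capital: 0.39 × 2.8 = 1.092 pp.
Human capital: 0.25 × 6.2 = 1.55 pp.
Employment: 0.36 × 2.2 = 0.792 pp.
Output growth = 0.8 + 3.434 = 4.234%.

4.234%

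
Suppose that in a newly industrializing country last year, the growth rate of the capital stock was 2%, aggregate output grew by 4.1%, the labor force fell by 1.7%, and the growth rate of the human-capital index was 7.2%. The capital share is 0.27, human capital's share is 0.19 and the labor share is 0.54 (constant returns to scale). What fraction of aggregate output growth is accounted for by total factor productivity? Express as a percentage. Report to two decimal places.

Labor's share = 1 − 0.27 − 0.19 = 0.54.
The capital stock: 0.27 × 2 = 0.54 pp.
The human-capital index: 0.19 × 7.2 = 1.368 pp.
The labor force: 0.54 × (-1.7) = -0.918 pp.
TFP growth = 4.1 − 0.99 = 3.11%.
TFP share of growth = 3.11 / 4.1 × 100 = 75.8537%.

Total factor productivity accounted for 75.85% of growth.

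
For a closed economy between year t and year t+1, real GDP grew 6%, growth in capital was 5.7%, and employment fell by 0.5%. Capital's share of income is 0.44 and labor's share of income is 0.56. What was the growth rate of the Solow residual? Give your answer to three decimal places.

The Solow residual growth was 3.772%.

Labor's share = 1 − 0.44 = 0.56.
Capital: 0.44 × 5.7 = 2.508 pp.
Employment: 0.56 × (-0.5) = -0.28 pp.
TFP growth = 6 − 2.228 = 3.772%.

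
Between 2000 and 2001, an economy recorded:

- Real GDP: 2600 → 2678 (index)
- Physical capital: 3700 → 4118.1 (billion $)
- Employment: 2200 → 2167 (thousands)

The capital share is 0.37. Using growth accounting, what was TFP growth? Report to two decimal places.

-0.24%

Real GDP growth = (2678 − 2600) / 2600 = 3%.
Physical capital growth = (4118.1 − 3700) / 3700 = 11.3%.
Employment growth = (2167 − 2200) / 2200 = -1.5%.
Labor's share = 1 − 0.37 = 0.63.
Physical capital: 0.37 × 11.3 = 4.181 pp.
Employment: 0.63 × (-1.5) = -0.945 pp.
TFP growth = 3 − 3.236 = -0.236%.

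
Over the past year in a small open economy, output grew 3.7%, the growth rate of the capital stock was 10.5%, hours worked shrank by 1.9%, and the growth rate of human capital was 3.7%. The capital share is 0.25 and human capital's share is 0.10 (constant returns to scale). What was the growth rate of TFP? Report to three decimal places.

1.940%

Labor's share = 1 − 0.25 − 0.1 = 0.65.
The capital stock: 0.25 × 10.5 = 2.625 pp.
Human capital: 0.1 × 3.7 = 0.37 pp.
Hours worked: 0.65 × (-1.9) = -1.235 pp.
TFP growth = 3.7 − 1.76 = 1.94%.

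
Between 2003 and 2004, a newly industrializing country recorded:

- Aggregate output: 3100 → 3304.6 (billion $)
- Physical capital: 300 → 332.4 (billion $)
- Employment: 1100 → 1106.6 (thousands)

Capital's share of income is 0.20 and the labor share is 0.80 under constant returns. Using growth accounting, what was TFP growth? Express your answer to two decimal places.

Aggregate output growth = (3304.6 − 3100) / 3100 = 6.6%.
Physical capital growth = (332.4 − 300) / 300 = 10.8%.
Employment growth = (1106.6 − 1100) / 1100 = 0.6%.
Labor's share = 1 − 0.2 = 0.8.
Physical capital: 0.2 × 10.8 = 2.16 pp.
Employment: 0.8 × 0.6 = 0.48 pp.
TFP growth = 6.6 − 2.64 = 3.96%.

3.96%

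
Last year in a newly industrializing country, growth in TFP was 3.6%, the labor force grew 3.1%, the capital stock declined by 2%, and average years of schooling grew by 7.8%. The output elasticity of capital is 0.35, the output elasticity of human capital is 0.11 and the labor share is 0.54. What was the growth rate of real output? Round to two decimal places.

5.43%

Labor's share = 1 − 0.35 − 0.11 = 0.54.
The capital stock: 0.35 × (-2) = -0.7 pp.
Average years of schooling: 0.11 × 7.8 = 0.858 pp.
The labor force: 0.54 × 3.1 = 1.674 pp.
Output growth = 3.6 + 1.832 = 5.432%.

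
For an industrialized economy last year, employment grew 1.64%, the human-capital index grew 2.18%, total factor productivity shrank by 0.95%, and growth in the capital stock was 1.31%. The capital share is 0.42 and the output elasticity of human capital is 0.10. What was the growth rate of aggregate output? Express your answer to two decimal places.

0.61%

Labor's share = 1 − 0.42 − 0.1 = 0.48.
The capital stock: 0.42 × 1.31 = 0.5502 pp.
The human-capital index: 0.1 × 2.18 = 0.218 pp.
Employment: 0.48 × 1.64 = 0.7872 pp.
Output growth = -0.95 + 1.5554 = 0.6054%.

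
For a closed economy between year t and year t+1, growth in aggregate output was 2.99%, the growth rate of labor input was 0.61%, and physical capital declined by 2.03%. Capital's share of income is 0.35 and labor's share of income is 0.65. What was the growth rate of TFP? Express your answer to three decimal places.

Labor's share = 1 − 0.35 = 0.65.
Physical capital: 0.35 × (-2.03) = -0.7105 pp.
Labor input: 0.65 × 0.61 = 0.3965 pp.
TFP growth = 2.99 + 0.314 = 3.304%.

3.304%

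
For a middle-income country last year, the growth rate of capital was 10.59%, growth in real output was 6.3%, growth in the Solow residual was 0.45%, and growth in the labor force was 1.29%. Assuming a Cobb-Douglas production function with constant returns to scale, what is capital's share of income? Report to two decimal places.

0.49

gY = gA + α·gK + (1−α)·gL, so gY − gA − gL = α(gK − gL).
6.3 − 0.45 − 1.29 = α × (10.59 − 1.29).
4.56 = 9.3 α, so α = 0.4903.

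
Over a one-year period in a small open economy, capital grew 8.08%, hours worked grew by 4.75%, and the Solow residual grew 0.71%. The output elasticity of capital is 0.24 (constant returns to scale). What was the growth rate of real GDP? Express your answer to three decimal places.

Real GDP growth was 6.259%.

Labor's share = 1 − 0.24 = 0.76.
Capital: 0.24 × 8.08 = 1.9392 pp.
Hours worked: 0.76 × 4.75 = 3.61 pp.
Output growth = 0.71 + 5.5492 = 6.2592%.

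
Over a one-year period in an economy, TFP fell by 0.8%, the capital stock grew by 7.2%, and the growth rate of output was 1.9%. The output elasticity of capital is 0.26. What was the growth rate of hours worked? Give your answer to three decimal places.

Hours worked growth was 1.119%.

Labor's share = 1 − 0.26 = 0.74.
gY = gA + 0.26×7.2 + 0.74×g.
0.74×g = 1.9 + 0.8 − 1.872 = 0.828.
g = 0.828 / 0.74 = 1.11892%.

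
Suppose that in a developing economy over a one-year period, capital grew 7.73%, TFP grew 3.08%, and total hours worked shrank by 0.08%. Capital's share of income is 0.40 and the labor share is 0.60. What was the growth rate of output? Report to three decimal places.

Output grew 6.124%.

Labor's share = 1 − 0.4 = 0.6.
Capital: 0.4 × 7.73 = 3.092 pp.
Total hours worked: 0.6 × (-0.08) = -0.048 pp.
Output growth = 3.08 + 3.044 = 6.124%.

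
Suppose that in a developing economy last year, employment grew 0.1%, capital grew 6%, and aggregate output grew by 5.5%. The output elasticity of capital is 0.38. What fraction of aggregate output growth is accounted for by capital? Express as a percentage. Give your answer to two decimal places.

Capital accounted for 41.45% of growth.

Capital contributed 0.38 × 6 = 2.28 pp.
Share of growth = 2.28 / 5.5 × 100 = 41.4545%.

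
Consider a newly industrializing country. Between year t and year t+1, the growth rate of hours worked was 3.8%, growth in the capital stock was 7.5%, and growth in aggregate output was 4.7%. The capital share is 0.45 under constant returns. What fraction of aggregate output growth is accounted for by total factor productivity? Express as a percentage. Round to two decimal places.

Labor's share = 1 − 0.45 = 0.55.
The capital stock: 0.45 × 7.5 = 3.375 pp.
Hours worked: 0.55 × 3.8 = 2.09 pp.
TFP growth = 4.7 − 5.465 = -0.765%.
TFP share of growth = -0.765 / 4.7 × 100 = -16.2766%.

Total factor productivity accounted for -16.28% of growth.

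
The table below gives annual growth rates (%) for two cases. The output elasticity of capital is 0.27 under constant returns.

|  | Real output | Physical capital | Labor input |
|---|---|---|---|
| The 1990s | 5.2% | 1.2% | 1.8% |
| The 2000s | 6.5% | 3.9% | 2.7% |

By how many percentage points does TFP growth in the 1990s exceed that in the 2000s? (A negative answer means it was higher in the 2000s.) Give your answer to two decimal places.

Labor's share = 1 − 0.27 = 0.73.
The 1990s: TFP = 5.2 − 0.324 − 1.314 = 3.562%.
The 2000s: TFP = 6.5 − 1.053 − 1.971 = 3.476%.
Difference = 3.562 − (3.476) = 0.086 pp.

0.09 percentage points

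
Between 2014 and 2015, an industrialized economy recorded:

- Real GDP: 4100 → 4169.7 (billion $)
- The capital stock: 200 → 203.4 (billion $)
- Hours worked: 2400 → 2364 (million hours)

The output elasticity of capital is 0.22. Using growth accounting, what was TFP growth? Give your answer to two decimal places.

2.50%

Real GDP growth = (4169.7 − 4100) / 4100 = 1.7%.
The capital stock growth = (203.4 − 200) / 200 = 1.7%.
Hours worked growth = (2364 − 2400) / 2400 = -1.5%.
Labor's share = 1 − 0.22 = 0.78.
The capital stock: 0.22 × 1.7 = 0.374 pp.
Hours worked: 0.78 × (-1.5) = -1.17 pp.
TFP growth = 1.7 + 0.796 = 2.496%.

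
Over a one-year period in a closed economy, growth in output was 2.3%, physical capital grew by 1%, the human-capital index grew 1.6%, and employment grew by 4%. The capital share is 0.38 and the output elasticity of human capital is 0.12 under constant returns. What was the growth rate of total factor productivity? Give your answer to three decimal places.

-0.272%

Labor's share = 1 − 0.38 − 0.12 = 0.5.
Physical capital: 0.38 × 1 = 0.38 pp.
The human-capital index: 0.12 × 1.6 = 0.192 pp.
Employment: 0.5 × 4 = 2 pp.
TFP growth = 2.3 − 2.572 = -0.272%.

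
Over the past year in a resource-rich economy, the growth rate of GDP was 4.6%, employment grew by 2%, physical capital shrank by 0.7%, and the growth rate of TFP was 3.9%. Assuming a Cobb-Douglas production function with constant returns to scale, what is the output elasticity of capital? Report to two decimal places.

gY = gA + α·gK + (1−α)·gL, so gY − gA − gL = α(gK − gL).
4.6 − 3.9 − 2 = α × (-0.7 − 2).
-1.3 = -2.7 α, so α = 0.4815.

0.48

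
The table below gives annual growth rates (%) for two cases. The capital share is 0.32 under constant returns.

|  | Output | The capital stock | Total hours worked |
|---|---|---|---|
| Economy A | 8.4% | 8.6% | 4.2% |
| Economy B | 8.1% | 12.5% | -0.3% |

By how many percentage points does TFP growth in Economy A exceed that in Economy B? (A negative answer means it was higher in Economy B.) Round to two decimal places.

-1.51 percentage points

Labor's share = 1 − 0.32 = 0.68.
Economy A: TFP = 8.4 − 2.752 − 2.856 = 2.792%.
Economy B: TFP = 8.1 − 4 + 0.204 = 4.304%.
Difference = 2.792 − (4.304) = -1.512 pp.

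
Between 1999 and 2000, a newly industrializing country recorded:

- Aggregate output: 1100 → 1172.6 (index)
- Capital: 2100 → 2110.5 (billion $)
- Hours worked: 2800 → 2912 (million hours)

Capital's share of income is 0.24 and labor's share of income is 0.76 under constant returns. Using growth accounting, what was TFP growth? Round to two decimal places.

TFP grew 3.44%.

Aggregate output growth = (1172.6 − 1100) / 1100 = 6.6%.
Capital growth = (2110.5 − 2100) / 2100 = 0.5%.
Hours worked growth = (2912 − 2800) / 2800 = 4%.
Labor's share = 1 − 0.24 = 0.76.
Capital: 0.24 × 0.5 = 0.12 pp.
Hours worked: 0.76 × 4 = 3.04 pp.
TFP growth = 6.6 − 3.16 = 3.44%.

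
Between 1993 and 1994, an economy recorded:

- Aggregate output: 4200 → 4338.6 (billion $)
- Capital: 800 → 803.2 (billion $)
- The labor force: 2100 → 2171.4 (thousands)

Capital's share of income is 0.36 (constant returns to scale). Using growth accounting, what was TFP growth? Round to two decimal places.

Aggregate output growth = (4338.6 − 4200) / 4200 = 3.3%.
Capital growth = (803.2 − 800) / 800 = 0.4%.
The labor force growth = (2171.4 − 2100) / 2100 = 3.4%.
Labor's share = 1 − 0.36 = 0.64.
Capital: 0.36 × 0.4 = 0.144 pp.
The labor force: 0.64 × 3.4 = 2.176 pp.
TFP growth = 3.3 − 2.32 = 0.98%.

TFP grew 0.98%.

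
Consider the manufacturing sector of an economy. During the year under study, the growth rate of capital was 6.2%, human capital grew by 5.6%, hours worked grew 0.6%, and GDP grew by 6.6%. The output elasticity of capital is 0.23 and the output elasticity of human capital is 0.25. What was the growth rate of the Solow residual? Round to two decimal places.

Labor's share = 1 − 0.23 − 0.25 = 0.52.
Capital: 0.23 × 6.2 = 1.426 pp.
Human capital: 0.25 × 5.6 = 1.4 pp.
Hours worked: 0.52 × 0.6 = 0.312 pp.
TFP growth = 6.6 − 3.138 = 3.462%.

3.46%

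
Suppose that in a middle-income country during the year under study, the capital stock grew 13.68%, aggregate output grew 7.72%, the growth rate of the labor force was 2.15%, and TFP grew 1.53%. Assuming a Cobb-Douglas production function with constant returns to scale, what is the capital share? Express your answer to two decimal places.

0.35

gY = gA + α·gK + (1−α)·gL, so gY − gA − gL = α(gK − gL).
7.72 − 1.53 − 2.15 = α × (13.68 − 2.15).
4.04 = 11.53 α, so α = 0.3504.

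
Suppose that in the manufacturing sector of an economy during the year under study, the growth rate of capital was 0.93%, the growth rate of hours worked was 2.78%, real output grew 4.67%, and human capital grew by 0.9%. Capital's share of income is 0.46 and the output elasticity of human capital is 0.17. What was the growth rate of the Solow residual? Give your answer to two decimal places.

Labor's share = 1 − 0.46 − 0.17 = 0.37.
Capital: 0.46 × 0.93 = 0.4278 pp.
Human capital: 0.17 × 0.9 = 0.153 pp.
Hours worked: 0.37 × 2.78 = 1.0286 pp.
TFP growth = 4.67 − 1.6094 = 3.0606%.

The Solow residual grew 3.06%.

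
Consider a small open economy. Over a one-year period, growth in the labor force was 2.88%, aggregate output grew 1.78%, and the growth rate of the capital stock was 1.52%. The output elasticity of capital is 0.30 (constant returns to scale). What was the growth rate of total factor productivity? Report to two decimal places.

Labor's share = 1 − 0.3 = 0.7.
The capital stock: 0.3 × 1.52 = 0.456 pp.
The labor force: 0.7 × 2.88 = 2.016 pp.
TFP growth = 1.78 − 2.472 = -0.692%.

-0.69%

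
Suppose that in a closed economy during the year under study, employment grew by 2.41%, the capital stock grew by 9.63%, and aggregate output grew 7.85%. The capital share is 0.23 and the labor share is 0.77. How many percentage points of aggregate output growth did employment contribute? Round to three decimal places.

Labor's share = 1 − 0.23 = 0.77.
Contribution = share × growth = 0.77 × 2.41 = 1.8557 pp.

1.856 percentage points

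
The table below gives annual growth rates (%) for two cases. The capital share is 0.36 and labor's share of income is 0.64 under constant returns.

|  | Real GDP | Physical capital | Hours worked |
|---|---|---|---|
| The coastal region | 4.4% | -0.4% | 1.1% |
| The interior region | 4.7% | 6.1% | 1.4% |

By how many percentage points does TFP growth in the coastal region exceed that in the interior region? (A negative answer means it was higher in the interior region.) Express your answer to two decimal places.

2.23 percentage points

Labor's share = 1 − 0.36 = 0.64.
The coastal region: TFP = 4.4 + 0.144 − 0.704 = 3.84%.
The interior region: TFP = 4.7 − 2.196 − 0.896 = 1.608%.
Difference = 3.84 − (1.608) = 2.232 pp.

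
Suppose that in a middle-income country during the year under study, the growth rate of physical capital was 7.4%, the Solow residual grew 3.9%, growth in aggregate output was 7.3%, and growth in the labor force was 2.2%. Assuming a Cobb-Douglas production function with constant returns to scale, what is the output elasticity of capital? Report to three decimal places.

The output elasticity of capital is 0.231.

gY = gA + α·gK + (1−α)·gL, so gY − gA − gL = α(gK − gL).
7.3 − 3.9 − 2.2 = α × (7.4 − 2.2).
1.2 = 5.2 α, so α = 0.23077.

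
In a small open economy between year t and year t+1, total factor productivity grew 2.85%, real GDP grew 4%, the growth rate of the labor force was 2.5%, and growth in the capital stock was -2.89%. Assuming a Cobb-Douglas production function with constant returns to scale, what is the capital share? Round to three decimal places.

gY = gA + α·gK + (1−α)·gL, so gY − gA − gL = α(gK − gL).
4 − 2.85 − 2.5 = α × (-2.89 − 2.5).
-1.35 = -5.39 α, so α = 0.25046.

The capital share is 0.250.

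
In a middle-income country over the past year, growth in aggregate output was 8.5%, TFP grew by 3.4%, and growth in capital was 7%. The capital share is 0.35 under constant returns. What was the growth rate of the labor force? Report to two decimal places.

The labor force grew 4.08%.

Labor's share = 1 − 0.35 = 0.65.
gY = gA + 0.35×7 + 0.65×g.
0.65×g = 8.5 − 3.4 − 2.45 = 2.65.
g = 2.65 / 0.65 = 4.0769%.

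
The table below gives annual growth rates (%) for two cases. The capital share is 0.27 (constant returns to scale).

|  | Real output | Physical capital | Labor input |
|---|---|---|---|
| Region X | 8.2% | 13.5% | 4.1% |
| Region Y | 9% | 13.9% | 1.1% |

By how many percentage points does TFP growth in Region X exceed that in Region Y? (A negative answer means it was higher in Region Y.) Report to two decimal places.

Labor's share = 1 − 0.27 = 0.73.
Region X: TFP = 8.2 − 3.645 − 2.993 = 1.562%.
Region Y: TFP = 9 − 3.753 − 0.803 = 4.444%.
Difference = 1.562 − (4.444) = -2.882 pp.

-2.88 percentage points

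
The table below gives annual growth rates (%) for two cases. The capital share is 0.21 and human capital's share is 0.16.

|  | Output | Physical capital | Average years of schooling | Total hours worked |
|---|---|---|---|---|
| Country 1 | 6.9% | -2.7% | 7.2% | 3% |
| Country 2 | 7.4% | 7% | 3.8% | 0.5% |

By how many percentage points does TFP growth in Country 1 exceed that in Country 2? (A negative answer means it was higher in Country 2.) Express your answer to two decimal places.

Labor's share = 1 − 0.21 − 0.16 = 0.63.
Country 1: TFP = 6.9 + 0.567 − 1.152 − 1.89 = 4.425%.
Country 2: TFP = 7.4 − 1.47 − 0.608 − 0.315 = 5.007%.
Difference = 4.425 − (5.007) = -0.582 pp.

-0.58 percentage points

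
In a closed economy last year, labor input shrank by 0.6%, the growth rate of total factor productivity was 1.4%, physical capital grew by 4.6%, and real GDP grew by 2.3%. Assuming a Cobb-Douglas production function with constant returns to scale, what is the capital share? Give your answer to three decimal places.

The capital share is 0.288.

gY = gA + α·gK + (1−α)·gL, so gY − gA − gL = α(gK − gL).
2.3 − 1.4 + 0.6 = α × (4.6 − (-0.6)).
1.5 = 5.2 α, so α = 0.28846.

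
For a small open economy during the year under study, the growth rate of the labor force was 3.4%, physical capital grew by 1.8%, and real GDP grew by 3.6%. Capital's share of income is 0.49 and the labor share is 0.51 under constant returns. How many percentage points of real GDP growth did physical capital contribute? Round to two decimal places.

Contribution = share × growth = 0.49 × 1.8 = 0.882 pp.

0.88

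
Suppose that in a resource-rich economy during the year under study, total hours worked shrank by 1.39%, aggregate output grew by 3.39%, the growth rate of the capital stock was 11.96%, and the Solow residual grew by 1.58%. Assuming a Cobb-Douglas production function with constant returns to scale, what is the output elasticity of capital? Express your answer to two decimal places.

gY = gA + α·gK + (1−α)·gL, so gY − gA − gL = α(gK − gL).
3.39 − 1.58 + 1.39 = α × (11.96 − (-1.39)).
3.2 = 13.35 α, so α = 0.2397.

The output elasticity of capital is 0.24.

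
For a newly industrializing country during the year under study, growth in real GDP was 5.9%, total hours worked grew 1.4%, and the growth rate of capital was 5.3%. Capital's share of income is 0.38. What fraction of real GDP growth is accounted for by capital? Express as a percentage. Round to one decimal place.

Capital contributed 0.38 × 5.3 = 2.014 pp.
Share of growth = 2.014 / 5.9 × 100 = 34.136%.

34.1%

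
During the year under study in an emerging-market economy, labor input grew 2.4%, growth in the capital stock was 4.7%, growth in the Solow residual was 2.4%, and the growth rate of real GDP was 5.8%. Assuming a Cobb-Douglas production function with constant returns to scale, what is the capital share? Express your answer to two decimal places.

0.43

gY = gA + α·gK + (1−α)·gL, so gY − gA − gL = α(gK − gL).
5.8 − 2.4 − 2.4 = α × (4.7 − 2.4).
1 = 2.3 α, so α = 0.4348.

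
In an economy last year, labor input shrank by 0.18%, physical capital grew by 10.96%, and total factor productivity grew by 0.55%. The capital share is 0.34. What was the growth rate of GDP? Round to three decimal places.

Labor's share = 1 − 0.34 = 0.66.
Physical capital: 0.34 × 10.96 = 3.7264 pp.
Labor input: 0.66 × (-0.18) = -0.1188 pp.
Output growth = 0.55 + 3.6076 = 4.1576%.

4.158%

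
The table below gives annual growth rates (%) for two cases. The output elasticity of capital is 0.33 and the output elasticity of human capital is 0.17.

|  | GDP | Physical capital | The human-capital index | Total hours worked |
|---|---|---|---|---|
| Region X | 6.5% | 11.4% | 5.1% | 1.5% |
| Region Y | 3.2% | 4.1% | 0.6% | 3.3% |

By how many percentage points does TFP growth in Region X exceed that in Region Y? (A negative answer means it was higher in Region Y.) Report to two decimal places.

Labor's share = 1 − 0.33 − 0.17 = 0.5.
Region X: TFP = 6.5 − 3.762 − 0.867 − 0.75 = 1.121%.
Region Y: TFP = 3.2 − 1.353 − 0.102 − 1.65 = 0.095%.
Difference = 1.121 − (0.095) = 1.026 pp.

1.03 percentage points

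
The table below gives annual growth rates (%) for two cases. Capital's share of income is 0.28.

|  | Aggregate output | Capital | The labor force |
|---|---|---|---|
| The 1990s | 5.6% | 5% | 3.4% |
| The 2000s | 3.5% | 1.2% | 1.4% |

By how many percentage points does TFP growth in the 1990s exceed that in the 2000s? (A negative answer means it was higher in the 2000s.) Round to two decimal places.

Labor's share = 1 − 0.28 = 0.72.
The 1990s: TFP = 5.6 − 1.4 − 2.448 = 1.752%.
The 2000s: TFP = 3.5 − 0.336 − 1.008 = 2.156%.
Difference = 1.752 − (2.156) = -0.404 pp.

-0.40 percentage points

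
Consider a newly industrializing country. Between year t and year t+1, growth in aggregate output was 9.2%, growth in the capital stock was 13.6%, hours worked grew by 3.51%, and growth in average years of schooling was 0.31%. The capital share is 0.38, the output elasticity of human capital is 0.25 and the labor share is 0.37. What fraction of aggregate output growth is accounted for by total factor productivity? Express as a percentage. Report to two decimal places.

Labor's share = 1 − 0.38 − 0.25 = 0.37.
The capital stock: 0.38 × 13.6 = 5.168 pp.
Average years of schooling: 0.25 × 0.31 = 0.0775 pp.
Hours worked: 0.37 × 3.51 = 1.2987 pp.
TFP growth = 9.2 − 6.5442 = 2.6558%.
TFP share of growth = 2.6558 / 9.2 × 100 = 28.8674%.

Total factor productivity accounted for 28.87% of growth.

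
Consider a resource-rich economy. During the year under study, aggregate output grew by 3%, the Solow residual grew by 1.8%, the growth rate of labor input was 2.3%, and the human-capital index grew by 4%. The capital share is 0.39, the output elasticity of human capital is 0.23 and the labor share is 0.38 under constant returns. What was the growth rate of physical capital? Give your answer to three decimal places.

Labor's share = 1 − 0.39 − 0.23 = 0.38.
gY = gA + 0.23×4 + 0.38×2.3 + 0.39×g.
0.39×g = 3 − 1.8 − 1.794 = -0.594.
g = -0.594 / 0.39 = -1.52308%.

-1.523%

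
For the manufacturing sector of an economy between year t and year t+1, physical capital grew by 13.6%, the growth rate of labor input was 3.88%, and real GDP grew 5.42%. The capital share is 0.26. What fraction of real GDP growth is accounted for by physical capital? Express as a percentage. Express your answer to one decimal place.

Physical capital accounted for 65.2% of growth.

Physical capital contributed 0.26 × 13.6 = 3.536 pp.
Share of growth = 3.536 / 5.42 × 100 = 65.24%.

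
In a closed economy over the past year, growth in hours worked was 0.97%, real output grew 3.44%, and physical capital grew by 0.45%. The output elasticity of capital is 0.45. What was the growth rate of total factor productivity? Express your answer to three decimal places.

Labor's share = 1 − 0.45 = 0.55.
Physical capital: 0.45 × 0.45 = 0.2025 pp.
Hours worked: 0.55 × 0.97 = 0.5335 pp.
TFP growth = 3.44 − 0.736 = 2.704%.

2.704%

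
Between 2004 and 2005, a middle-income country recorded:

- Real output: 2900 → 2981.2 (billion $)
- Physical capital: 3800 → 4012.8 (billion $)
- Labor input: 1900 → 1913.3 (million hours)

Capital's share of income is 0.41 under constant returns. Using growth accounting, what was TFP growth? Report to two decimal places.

Real output growth = (2981.2 − 2900) / 2900 = 2.8%.
Physical capital growth = (4012.8 − 3800) / 3800 = 5.6%.
Labor input growth = (1913.3 − 1900) / 1900 = 0.7%.
Labor's share = 1 − 0.41 = 0.59.
Physical capital: 0.41 × 5.6 = 2.296 pp.
Labor input: 0.59 × 0.7 = 0.413 pp.
TFP growth = 2.8 − 2.709 = 0.091%.

TFP grew 0.09%.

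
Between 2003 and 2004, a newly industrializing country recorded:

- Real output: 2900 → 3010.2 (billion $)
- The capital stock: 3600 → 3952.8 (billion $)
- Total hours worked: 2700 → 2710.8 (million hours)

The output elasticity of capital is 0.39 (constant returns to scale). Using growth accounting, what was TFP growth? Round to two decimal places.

Real output growth = (3010.2 − 2900) / 2900 = 3.8%.
The capital stock growth = (3952.8 − 3600) / 3600 = 9.8%.
Total hours worked growth = (2710.8 − 2700) / 2700 = 0.4%.
Labor's share = 1 − 0.39 = 0.61.
The capital stock: 0.39 × 9.8 = 3.822 pp.
Total hours worked: 0.61 × 0.4 = 0.244 pp.
TFP growth = 3.8 − 4.066 = -0.266%.

-0.27%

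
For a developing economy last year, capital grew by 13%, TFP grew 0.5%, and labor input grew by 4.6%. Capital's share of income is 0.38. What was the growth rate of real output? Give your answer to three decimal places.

Labor's share = 1 − 0.38 = 0.62.
Capital: 0.38 × 13 = 4.94 pp.
Labor input: 0.62 × 4.6 = 2.852 pp.
Output growth = 0.5 + 7.792 = 8.292%.

8.292%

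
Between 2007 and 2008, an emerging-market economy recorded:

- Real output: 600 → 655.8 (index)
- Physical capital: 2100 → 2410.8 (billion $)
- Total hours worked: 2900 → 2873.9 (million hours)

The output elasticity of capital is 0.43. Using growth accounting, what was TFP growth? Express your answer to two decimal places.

TFP grew 3.45%.

Real output growth = (655.8 − 600) / 600 = 9.3%.
Physical capital growth = (2410.8 − 2100) / 2100 = 14.8%.
Total hours worked growth = (2873.9 − 2900) / 2900 = -0.9%.
Labor's share = 1 − 0.43 = 0.57.
Physical capital: 0.43 × 14.8 = 6.364 pp.
Total hours worked: 0.57 × (-0.9) = -0.513 pp.
TFP growth = 9.3 − 5.851 = 3.449%.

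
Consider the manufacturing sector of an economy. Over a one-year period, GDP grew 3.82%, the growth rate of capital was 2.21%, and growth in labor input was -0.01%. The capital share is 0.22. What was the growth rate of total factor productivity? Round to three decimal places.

Total factor productivity grew 3.342%.

Labor's share = 1 − 0.22 = 0.78.
Capital: 0.22 × 2.21 = 0.4862 pp.
Labor input: 0.78 × (-0.01) = -0.0078 pp.
TFP growth = 3.82 − 0.4784 = 3.3416%.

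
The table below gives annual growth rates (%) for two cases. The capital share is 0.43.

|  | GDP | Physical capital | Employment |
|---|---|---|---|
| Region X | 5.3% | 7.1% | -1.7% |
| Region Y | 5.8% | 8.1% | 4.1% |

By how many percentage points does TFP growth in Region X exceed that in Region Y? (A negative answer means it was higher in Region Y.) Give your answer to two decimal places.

Labor's share = 1 − 0.43 = 0.57.
Region X: TFP = 5.3 − 3.053 + 0.969 = 3.216%.
Region Y: TFP = 5.8 − 3.483 − 2.337 = -0.02%.
Difference = 3.216 − (-0.02) = 3.236 pp.

3.24 percentage points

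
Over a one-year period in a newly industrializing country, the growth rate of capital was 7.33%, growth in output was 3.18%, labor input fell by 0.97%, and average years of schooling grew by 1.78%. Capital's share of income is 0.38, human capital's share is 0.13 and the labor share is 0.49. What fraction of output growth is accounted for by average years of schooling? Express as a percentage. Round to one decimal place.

Average years of schooling accounted for 7.3% of growth.

Average years of schooling contributed 0.13 × 1.78 = 0.2314 pp.
Share of growth = 0.2314 / 3.18 × 100 = 7.277%.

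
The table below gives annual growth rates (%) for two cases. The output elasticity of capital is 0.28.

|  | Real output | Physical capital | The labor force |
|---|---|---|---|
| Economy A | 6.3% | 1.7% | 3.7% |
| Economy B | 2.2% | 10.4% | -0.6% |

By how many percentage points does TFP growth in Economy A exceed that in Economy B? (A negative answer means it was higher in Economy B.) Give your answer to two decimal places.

Labor's share = 1 − 0.28 = 0.72.
Economy A: TFP = 6.3 − 0.476 − 2.664 = 3.16%.
Economy B: TFP = 2.2 − 2.912 + 0.432 = -0.28%.
Difference = 3.16 − (-0.28) = 3.44 pp.

3.44 percentage points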